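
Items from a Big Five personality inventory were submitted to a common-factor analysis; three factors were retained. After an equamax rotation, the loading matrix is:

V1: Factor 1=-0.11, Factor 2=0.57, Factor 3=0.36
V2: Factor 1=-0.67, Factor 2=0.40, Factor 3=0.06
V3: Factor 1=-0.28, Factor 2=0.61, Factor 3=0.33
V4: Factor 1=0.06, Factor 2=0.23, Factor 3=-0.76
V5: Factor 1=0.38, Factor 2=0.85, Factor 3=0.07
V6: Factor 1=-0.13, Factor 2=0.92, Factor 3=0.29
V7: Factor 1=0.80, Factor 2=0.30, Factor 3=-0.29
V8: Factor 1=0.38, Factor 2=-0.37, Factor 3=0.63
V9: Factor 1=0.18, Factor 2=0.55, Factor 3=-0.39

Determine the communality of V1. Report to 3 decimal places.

0.467

h² = (-0.11)² + 0.57² + 0.36² = 0.0121 + 0.3249 + 0.1296 = 0.4666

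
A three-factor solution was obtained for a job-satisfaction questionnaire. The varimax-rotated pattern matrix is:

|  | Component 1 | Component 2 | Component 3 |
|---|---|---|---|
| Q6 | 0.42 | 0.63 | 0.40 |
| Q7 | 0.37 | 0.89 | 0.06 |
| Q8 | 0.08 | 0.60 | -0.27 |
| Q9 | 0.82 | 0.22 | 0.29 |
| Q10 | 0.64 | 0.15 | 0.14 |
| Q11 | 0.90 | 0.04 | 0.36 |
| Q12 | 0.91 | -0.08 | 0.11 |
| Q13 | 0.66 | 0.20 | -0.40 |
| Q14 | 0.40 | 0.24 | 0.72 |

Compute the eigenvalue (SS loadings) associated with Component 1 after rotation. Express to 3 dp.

SS loadings for Component 1 = 0.42² + 0.37² + 0.08² + 0.82² + 0.64² + 0.90² + 0.91² + 0.66² + 0.40² = 0.1764 + 0.1369 + 0.0064 + 0.6724 + 0.4096 + 0.8100 + 0.8281 + 0.4356 + 0.1600 = 3.6354

3.635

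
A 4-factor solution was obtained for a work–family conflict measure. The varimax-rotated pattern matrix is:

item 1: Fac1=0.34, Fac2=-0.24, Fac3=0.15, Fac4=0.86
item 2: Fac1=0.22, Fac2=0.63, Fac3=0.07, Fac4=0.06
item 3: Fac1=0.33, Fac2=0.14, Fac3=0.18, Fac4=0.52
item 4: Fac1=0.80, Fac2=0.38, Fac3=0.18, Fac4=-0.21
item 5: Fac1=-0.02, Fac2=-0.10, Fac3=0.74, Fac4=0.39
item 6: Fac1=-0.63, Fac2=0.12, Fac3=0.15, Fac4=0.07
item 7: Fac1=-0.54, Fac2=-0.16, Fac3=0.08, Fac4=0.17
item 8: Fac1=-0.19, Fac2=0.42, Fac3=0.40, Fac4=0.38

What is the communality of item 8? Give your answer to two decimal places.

h² = (-0.19)² + 0.42² + 0.40² + 0.38² = 0.0361 + 0.1764 + 0.1600 + 0.1444 = 0.5169

0.52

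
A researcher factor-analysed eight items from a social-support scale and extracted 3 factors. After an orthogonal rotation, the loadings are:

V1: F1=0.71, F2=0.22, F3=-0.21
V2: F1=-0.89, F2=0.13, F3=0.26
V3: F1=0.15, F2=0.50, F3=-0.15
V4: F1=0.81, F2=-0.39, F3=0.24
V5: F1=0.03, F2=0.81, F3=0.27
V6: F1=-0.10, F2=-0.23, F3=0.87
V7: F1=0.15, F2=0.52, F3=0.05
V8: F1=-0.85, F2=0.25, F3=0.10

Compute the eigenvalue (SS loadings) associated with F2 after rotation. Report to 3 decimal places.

1.509

SS loadings for F2 = 0.22² + 0.13² + 0.50² + (-0.39)² + 0.81² + (-0.23)² + 0.52² + 0.25² = 0.0484 + 0.0169 + 0.2500 + 0.1521 + 0.6561 + 0.0529 + 0.2704 + 0.0625 = 1.5093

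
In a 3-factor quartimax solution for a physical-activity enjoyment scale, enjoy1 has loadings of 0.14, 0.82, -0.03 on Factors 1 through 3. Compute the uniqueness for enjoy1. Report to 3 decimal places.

h² = 0.14² + 0.82² + (-0.03)² = 0.0196 + 0.6724 + 0.0009 = 0.6929
Uniqueness u² = 1 − h² = 1 − 0.6929 = 0.3071

0.307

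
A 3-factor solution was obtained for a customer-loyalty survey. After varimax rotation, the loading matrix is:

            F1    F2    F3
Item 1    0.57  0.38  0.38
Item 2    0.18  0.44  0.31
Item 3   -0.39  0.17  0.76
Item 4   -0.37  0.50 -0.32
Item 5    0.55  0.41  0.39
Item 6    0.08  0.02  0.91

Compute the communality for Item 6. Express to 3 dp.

h² = 0.08² + 0.02² + 0.91² = 0.0064 + 0.0004 + 0.8281 = 0.8349

0.835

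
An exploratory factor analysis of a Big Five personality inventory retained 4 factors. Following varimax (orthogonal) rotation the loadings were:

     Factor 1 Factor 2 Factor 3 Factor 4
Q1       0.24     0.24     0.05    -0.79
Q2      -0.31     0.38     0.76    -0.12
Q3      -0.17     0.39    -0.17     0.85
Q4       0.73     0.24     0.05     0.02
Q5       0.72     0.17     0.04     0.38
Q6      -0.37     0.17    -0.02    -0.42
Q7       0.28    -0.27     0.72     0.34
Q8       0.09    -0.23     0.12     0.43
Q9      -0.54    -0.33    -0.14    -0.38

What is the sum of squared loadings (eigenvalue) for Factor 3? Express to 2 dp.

SS loadings for Factor 3 = 0.05² + 0.76² + (-0.17)² + 0.05² + 0.04² + (-0.02)² + 0.72² + 0.12² + (-0.14)² = 0.0025 + 0.5776 + 0.0289 + 0.0025 + 0.0016 + 0.0004 + 0.5184 + 0.0144 + 0.0196 = 1.1659

1.17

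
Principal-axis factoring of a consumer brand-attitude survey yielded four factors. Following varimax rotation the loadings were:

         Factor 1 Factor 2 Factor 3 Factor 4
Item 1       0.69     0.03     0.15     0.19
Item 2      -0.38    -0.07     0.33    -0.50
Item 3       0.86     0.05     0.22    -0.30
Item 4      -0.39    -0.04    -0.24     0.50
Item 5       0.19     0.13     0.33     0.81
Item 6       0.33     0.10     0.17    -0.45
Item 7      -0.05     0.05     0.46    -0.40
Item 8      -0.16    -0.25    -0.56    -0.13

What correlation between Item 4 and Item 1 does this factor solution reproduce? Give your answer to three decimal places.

r̂ = Σ λ_i·λ_j across factors = (-0.39)(0.69) + (-0.04)(0.03) + (-0.24)(0.15) + (0.50)(0.19)
  = -0.2691 -0.0012 -0.0360 +0.0950 = -0.2113

-0.211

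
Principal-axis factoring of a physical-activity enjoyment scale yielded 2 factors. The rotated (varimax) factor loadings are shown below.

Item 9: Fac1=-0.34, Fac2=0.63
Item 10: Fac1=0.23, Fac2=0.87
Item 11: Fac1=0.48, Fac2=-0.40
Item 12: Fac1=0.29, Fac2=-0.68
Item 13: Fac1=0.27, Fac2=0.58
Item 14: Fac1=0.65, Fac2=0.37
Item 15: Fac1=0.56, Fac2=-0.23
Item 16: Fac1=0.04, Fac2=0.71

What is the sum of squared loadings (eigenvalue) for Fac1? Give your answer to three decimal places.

SS loadings for Fac1 = (-0.34)² + 0.23² + 0.48² + 0.29² + 0.27² + 0.65² + 0.56² + 0.04² = 0.1156 + 0.0529 + 0.2304 + 0.0841 + 0.0729 + 0.4225 + 0.3136 + 0.0016 = 1.2936

1.294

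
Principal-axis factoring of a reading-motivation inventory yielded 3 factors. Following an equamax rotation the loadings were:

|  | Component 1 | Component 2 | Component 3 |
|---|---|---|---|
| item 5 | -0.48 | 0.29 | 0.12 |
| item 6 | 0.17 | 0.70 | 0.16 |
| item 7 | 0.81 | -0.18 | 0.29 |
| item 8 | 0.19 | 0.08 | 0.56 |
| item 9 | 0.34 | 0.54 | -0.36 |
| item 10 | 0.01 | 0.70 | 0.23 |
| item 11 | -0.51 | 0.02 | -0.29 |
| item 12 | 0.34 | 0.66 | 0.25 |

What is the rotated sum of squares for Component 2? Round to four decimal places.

1.8305

SS loadings for Component 2 = 0.29² + 0.70² + (-0.18)² + 0.08² + 0.54² + 0.70² + 0.02² + 0.66² = 0.0841 + 0.4900 + 0.0324 + 0.0064 + 0.2916 + 0.4900 + 0.0004 + 0.4356 = 1.8305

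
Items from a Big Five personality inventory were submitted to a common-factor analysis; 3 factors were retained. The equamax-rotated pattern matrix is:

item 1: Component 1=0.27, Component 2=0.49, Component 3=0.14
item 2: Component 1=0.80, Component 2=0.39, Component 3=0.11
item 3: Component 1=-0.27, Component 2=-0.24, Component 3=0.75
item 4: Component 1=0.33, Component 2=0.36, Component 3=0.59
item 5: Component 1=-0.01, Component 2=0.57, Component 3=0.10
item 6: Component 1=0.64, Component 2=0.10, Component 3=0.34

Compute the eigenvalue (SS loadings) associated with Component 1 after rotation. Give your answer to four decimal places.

1.3044

SS loadings for Component 1 = 0.27² + 0.80² + (-0.27)² + 0.33² + (-0.01)² + 0.64² = 0.0729 + 0.6400 + 0.0729 + 0.1089 + 0.0001 + 0.4096 = 1.3044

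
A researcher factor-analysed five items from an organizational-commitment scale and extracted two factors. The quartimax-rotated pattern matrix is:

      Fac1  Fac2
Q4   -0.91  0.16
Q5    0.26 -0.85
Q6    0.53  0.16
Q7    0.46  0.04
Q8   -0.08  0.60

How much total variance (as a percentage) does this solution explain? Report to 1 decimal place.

50.6%

SS loadings by factor: 1.3946, 1.1353; total = 2.5299.
Total variance with 5 standardized items is 5, so the solution explains 2.5299/5 = 0.5060 = 50.60%.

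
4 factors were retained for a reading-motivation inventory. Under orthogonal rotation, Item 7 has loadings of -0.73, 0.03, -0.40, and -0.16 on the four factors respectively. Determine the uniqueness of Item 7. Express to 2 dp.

h² = (-0.73)² + 0.03² + (-0.40)² + (-0.16)² = 0.5329 + 0.0009 + 0.1600 + 0.0256 = 0.7194
Uniqueness u² = 1 − h² = 1 − 0.7194 = 0.2806

0.28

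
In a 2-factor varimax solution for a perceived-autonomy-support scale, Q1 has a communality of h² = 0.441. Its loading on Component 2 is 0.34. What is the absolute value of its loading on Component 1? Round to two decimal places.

Under orthogonal rotation h² = Σλ², so λ_Component 1² = h² − (0.1156) = 0.441 − 0.1156 = 0.3254.
|λ| = √0.3254 = 0.5704.

0.57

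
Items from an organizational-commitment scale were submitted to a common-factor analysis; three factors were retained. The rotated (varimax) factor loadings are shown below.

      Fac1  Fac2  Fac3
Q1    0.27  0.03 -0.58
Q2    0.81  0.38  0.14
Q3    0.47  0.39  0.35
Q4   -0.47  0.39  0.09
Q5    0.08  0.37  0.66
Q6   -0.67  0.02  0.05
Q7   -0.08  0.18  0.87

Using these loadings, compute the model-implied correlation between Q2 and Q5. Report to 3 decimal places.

0.298

r̂ = Σ λ_i·λ_j across factors = (0.81)(0.08) + (0.38)(0.37) + (0.14)(0.66)
  = +0.0648 +0.1406 +0.0924 = 0.2978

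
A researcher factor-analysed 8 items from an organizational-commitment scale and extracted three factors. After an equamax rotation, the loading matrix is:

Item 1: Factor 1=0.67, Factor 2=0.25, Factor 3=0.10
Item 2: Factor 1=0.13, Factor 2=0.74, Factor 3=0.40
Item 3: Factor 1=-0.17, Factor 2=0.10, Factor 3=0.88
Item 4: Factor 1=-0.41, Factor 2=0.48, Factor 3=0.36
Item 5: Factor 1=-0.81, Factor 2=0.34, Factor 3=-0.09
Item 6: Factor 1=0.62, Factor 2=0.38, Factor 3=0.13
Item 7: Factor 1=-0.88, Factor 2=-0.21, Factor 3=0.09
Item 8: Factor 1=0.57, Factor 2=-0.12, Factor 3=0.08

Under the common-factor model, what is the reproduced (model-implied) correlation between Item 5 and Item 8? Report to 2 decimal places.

-0.51

r̂ = Σ λ_i·λ_j across factors = (-0.81)(0.57) + (0.34)(-0.12) + (-0.09)(0.08)
  = -0.4617 -0.0408 -0.0072 = -0.5097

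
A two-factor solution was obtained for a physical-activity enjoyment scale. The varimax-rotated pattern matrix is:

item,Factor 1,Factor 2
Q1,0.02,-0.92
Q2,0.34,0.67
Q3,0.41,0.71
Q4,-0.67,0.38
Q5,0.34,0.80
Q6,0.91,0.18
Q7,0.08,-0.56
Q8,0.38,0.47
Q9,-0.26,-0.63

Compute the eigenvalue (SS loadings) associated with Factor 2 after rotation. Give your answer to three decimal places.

3.548

SS loadings for Factor 2 = (-0.92)² + 0.67² + 0.71² + 0.38² + 0.80² + 0.18² + (-0.56)² + 0.47² + (-0.63)² = 0.8464 + 0.4489 + 0.5041 + 0.1444 + 0.6400 + 0.0324 + 0.3136 + 0.2209 + 0.3969 = 3.5476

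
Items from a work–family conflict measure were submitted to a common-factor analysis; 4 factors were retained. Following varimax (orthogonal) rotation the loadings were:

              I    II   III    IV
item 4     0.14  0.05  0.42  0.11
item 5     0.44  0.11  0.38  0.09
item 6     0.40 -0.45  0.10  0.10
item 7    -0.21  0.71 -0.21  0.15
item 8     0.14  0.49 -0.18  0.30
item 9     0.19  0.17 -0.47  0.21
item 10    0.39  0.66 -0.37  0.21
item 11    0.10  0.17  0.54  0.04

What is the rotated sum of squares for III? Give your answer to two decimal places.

1.06

SS loadings for III = 0.42² + 0.38² + 0.10² + (-0.21)² + (-0.18)² + (-0.47)² + (-0.37)² + 0.54² = 0.1764 + 0.1444 + 0.0100 + 0.0441 + 0.0324 + 0.2209 + 0.1369 + 0.2916 = 1.0567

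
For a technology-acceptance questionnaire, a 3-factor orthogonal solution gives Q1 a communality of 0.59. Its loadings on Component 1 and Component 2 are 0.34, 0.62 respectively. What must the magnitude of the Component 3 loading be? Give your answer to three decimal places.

0.300

Under orthogonal rotation h² = Σλ², so λ_Component 3² = h² − (0.5000) = 0.59 − 0.5000 = 0.0900.
|λ| = √0.0900 = 0.3000.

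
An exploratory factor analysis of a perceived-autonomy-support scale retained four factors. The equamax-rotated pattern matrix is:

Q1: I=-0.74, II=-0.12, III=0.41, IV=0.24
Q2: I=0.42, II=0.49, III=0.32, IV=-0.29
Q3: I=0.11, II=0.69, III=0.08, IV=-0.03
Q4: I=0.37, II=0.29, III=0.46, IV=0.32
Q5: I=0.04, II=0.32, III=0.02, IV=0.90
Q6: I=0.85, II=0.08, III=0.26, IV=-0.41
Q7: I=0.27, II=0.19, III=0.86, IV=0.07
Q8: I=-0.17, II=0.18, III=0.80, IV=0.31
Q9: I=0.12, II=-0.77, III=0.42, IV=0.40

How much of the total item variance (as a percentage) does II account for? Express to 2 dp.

17.61%

SS loadings for II = (-0.12)² + 0.49² + 0.69² + 0.29² + 0.32² + 0.08² + 0.19² + 0.18² + (-0.77)² = 1.5849
With 9 standardized items, total variance = 9. Proportion = 1.5849/9 = 0.1761 → 17.61%.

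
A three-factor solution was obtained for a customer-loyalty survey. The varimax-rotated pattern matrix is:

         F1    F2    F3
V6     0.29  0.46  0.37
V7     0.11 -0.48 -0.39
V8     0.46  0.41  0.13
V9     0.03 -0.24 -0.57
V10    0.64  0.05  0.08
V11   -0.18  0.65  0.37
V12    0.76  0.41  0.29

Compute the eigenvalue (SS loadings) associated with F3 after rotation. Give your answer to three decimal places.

0.858

SS loadings for F3 = 0.37² + (-0.39)² + 0.13² + (-0.57)² + 0.08² + 0.37² + 0.29² = 0.1369 + 0.1521 + 0.0169 + 0.3249 + 0.0064 + 0.1369 + 0.0841 = 0.8582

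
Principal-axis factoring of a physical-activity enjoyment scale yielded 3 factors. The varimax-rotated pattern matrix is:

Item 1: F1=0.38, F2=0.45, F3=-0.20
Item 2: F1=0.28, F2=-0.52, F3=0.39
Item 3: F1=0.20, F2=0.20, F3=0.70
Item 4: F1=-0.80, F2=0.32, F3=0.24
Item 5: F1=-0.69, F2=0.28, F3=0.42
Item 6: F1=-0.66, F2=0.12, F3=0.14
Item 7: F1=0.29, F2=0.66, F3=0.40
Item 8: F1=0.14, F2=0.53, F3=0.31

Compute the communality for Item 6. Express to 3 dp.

h² = (-0.66)² + 0.12² + 0.14² = 0.4356 + 0.0144 + 0.0196 = 0.4696

0.470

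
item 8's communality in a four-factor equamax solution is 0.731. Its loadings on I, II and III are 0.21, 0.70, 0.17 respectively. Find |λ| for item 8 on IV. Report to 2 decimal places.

Under orthogonal rotation h² = Σλ², so λ_IV² = h² − (0.5630) = 0.731 − 0.5630 = 0.1680.
|λ| = √0.1680 = 0.4099.

0.41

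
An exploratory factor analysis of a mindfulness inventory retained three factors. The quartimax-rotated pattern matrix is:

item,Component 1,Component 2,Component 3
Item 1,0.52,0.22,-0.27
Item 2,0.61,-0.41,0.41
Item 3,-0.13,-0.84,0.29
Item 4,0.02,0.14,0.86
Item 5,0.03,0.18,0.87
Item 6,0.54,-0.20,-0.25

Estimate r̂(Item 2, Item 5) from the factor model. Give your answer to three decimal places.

r̂ = Σ λ_i·λ_j across factors = (0.61)(0.03) + (-0.41)(0.18) + (0.41)(0.87)
  = +0.0183 -0.0738 +0.3567 = 0.3012

0.301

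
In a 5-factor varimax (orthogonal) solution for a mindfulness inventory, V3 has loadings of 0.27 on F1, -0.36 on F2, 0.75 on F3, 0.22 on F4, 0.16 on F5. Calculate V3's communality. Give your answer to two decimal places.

h² = 0.27² + (-0.36)² + 0.75² + 0.22² + 0.16² = 0.0729 + 0.1296 + 0.5625 + 0.0484 + 0.0256 = 0.8390

0.84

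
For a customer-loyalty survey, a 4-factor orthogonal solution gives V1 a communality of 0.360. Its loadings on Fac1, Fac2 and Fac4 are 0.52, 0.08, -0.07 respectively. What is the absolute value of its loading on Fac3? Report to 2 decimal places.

Under orthogonal rotation h² = Σλ², so λ_Fac3² = h² − (0.2817) = 0.360 − 0.2817 = 0.0783.
|λ| = √0.0783 = 0.2798.

0.28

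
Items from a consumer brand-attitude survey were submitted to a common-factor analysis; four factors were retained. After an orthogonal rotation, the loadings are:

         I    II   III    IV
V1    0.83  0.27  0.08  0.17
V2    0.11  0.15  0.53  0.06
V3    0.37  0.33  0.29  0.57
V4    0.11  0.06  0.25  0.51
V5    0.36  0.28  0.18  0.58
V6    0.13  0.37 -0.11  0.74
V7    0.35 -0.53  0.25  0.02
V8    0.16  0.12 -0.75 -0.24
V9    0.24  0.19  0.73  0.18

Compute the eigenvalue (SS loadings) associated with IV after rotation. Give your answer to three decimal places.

SS loadings for IV = 0.17² + 0.06² + 0.57² + 0.51² + 0.58² + 0.74² + 0.02² + (-0.24)² + 0.18² = 0.0289 + 0.0036 + 0.3249 + 0.2601 + 0.3364 + 0.5476 + 0.0004 + 0.0576 + 0.0324 = 1.5919

1.592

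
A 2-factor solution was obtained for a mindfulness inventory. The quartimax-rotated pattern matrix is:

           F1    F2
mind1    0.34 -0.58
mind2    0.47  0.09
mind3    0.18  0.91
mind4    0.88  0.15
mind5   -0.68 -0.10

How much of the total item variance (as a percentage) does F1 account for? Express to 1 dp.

32.1%

SS loadings for F1 = 0.34² + 0.47² + 0.18² + 0.88² + (-0.68)² = 1.6057
With 5 standardized items, total variance = 5. Proportion = 1.6057/5 = 0.3211 → 32.11%.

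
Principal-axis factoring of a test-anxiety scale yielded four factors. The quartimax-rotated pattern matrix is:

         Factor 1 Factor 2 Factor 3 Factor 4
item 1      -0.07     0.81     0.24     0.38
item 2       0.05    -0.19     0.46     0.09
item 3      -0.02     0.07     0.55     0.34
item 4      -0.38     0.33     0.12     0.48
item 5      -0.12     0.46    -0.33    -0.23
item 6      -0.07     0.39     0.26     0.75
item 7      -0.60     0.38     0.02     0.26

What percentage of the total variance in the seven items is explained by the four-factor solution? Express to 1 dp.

Communalities: 0.8630, 0.2583, 0.4234, 0.4981, 0.3878, 0.7871, 0.5724; Σh² = 3.7901.
Total variance with 7 standardized items is 7, so the solution explains 3.7901/7 = 0.5414 = 54.14%.

54.1%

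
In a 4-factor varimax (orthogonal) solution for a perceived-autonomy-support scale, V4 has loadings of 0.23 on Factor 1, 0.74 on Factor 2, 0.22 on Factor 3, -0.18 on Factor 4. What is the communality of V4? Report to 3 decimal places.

h² = 0.23² + 0.74² + 0.22² + (-0.18)² = 0.0529 + 0.5476 + 0.0484 + 0.0324 = 0.6813

0.681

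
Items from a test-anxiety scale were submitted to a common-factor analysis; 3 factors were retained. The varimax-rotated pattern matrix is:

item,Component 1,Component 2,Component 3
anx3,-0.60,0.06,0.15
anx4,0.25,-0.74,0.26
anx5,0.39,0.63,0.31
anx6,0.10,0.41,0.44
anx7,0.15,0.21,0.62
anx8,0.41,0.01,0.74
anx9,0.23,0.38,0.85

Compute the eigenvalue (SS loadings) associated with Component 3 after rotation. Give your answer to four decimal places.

SS loadings for Component 3 = 0.15² + 0.26² + 0.31² + 0.44² + 0.62² + 0.74² + 0.85² = 0.0225 + 0.0676 + 0.0961 + 0.1936 + 0.3844 + 0.5476 + 0.7225 = 2.0343

2.0343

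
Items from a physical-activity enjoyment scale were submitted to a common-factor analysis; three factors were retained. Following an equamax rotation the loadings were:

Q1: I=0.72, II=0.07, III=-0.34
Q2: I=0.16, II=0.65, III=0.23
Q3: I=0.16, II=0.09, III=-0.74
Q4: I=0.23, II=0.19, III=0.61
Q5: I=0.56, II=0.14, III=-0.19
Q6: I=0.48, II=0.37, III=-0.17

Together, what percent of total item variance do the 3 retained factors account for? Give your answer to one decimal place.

Communalities: 0.6389, 0.5010, 0.5813, 0.4611, 0.3693, 0.3962; Σh² = 2.9478.
Total variance with 6 standardized items is 6, so the solution explains 2.9478/6 = 0.4913 = 49.13%.

49.1%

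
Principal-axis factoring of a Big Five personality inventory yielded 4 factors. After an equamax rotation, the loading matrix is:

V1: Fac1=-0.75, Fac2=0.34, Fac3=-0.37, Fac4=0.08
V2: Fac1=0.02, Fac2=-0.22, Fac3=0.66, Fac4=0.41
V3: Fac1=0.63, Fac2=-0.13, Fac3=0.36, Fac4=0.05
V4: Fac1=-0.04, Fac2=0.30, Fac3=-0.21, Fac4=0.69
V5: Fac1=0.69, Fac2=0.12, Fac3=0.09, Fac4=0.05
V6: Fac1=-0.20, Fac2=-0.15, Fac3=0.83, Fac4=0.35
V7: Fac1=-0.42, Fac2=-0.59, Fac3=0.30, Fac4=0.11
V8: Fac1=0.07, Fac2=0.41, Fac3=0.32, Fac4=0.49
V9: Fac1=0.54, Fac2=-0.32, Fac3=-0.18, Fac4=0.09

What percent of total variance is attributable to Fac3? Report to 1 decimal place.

18.5%

SS loadings for Fac3 = (-0.37)² + 0.66² + 0.36² + (-0.21)² + 0.09² + 0.83² + 0.30² + 0.32² + (-0.18)² = 1.6680
With 9 standardized items, total variance = 9. Proportion = 1.6680/9 = 0.1853 → 18.53%.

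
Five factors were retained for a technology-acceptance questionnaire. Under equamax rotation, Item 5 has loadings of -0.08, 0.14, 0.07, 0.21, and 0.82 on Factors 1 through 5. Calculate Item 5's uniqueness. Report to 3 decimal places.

h² = (-0.08)² + 0.14² + 0.07² + 0.21² + 0.82² = 0.0064 + 0.0196 + 0.0049 + 0.0441 + 0.6724 = 0.7474
Uniqueness u² = 1 − h² = 1 − 0.7474 = 0.2526

0.253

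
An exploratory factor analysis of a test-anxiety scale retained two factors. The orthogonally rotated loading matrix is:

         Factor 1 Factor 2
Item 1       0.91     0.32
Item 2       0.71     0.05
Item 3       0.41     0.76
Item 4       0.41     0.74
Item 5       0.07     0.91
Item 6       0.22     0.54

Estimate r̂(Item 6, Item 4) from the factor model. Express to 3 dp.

0.490

r̂ = Σ λ_i·λ_j across factors = (0.22)(0.41) + (0.54)(0.74)
  = +0.0902 +0.3996 = 0.4898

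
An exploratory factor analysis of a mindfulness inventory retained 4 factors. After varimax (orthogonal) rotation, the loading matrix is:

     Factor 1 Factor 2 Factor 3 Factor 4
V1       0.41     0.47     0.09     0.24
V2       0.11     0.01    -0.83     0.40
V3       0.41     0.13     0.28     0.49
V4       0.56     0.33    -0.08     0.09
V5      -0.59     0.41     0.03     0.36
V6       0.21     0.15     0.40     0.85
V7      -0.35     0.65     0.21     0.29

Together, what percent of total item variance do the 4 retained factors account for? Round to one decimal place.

SS loadings by factor: 1.1766, 0.9599, 0.9868, 1.4020; total = 4.5253.
Total variance with 7 standardized items is 7, so the solution explains 4.5253/7 = 0.6465 = 64.65%.

64.6%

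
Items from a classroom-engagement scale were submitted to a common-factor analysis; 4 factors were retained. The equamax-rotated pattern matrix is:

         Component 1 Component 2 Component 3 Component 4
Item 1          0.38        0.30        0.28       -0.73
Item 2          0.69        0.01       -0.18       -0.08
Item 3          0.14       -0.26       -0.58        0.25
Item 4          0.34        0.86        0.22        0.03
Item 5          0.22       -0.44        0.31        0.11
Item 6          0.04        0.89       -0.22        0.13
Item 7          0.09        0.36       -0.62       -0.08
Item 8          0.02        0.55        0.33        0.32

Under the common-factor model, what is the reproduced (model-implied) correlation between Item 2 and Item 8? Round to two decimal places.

r̂ = Σ λ_i·λ_j across factors = (0.69)(0.02) + (0.01)(0.55) + (-0.18)(0.33) + (-0.08)(0.32)
  = +0.0138 +0.0055 -0.0594 -0.0256 = -0.0657

-0.07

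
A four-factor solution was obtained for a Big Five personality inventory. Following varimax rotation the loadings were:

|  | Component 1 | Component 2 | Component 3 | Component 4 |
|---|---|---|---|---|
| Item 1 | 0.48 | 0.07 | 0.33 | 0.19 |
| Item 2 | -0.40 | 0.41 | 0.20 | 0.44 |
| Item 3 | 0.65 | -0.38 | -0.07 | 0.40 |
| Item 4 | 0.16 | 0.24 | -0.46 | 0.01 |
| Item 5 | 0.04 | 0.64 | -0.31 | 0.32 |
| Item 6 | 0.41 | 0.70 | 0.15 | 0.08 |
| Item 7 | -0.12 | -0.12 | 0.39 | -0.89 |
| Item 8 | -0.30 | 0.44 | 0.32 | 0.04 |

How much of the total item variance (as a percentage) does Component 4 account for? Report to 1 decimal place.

16.2%

SS loadings for Component 4 = 0.19² + 0.44² + 0.40² + 0.01² + 0.32² + 0.08² + (-0.89)² + 0.04² = 1.2923
With 8 standardized items, total variance = 8. Proportion = 1.2923/8 = 0.1615 → 16.15%.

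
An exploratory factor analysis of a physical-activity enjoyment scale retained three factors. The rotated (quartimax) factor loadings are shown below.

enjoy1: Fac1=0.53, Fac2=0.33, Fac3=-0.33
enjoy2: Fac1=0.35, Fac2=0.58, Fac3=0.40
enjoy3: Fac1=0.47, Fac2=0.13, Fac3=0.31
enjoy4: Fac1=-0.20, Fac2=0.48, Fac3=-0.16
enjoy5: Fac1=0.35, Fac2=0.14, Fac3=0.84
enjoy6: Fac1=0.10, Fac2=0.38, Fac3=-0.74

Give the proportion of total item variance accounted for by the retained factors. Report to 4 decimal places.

0.5495

Communalities: 0.4987, 0.6189, 0.3339, 0.2960, 0.8477, 0.7020; Σh² = 3.2972.
Total variance with 6 standardized items is 6, so the solution explains 3.2972/6 = 0.5495.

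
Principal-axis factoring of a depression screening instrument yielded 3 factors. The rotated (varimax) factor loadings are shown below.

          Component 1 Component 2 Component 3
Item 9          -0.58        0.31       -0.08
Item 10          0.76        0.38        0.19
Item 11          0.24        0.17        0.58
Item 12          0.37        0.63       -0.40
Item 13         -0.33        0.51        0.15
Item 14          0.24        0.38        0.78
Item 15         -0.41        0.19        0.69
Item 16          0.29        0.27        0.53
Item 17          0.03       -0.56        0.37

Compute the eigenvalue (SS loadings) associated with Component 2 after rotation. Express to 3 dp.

1.493

SS loadings for Component 2 = 0.31² + 0.38² + 0.17² + 0.63² + 0.51² + 0.38² + 0.19² + 0.27² + (-0.56)² = 0.0961 + 0.1444 + 0.0289 + 0.3969 + 0.2601 + 0.1444 + 0.0361 + 0.0729 + 0.3136 = 1.4934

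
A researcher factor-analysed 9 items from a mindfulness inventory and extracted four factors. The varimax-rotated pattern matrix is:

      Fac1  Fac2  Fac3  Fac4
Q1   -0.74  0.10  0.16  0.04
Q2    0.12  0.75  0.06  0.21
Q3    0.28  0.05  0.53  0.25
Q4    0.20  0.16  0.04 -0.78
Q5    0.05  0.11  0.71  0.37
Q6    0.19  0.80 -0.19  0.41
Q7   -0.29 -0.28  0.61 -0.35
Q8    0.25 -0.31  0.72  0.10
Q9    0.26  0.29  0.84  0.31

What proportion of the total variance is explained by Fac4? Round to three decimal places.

SS loadings for Fac4 = 0.04² + 0.21² + 0.25² + (-0.78)² + 0.37² + 0.41² + (-0.35)² + 0.10² + 0.31² = 1.2502
Proportion of variance = 1.2502 / 9 = 0.1389.

0.139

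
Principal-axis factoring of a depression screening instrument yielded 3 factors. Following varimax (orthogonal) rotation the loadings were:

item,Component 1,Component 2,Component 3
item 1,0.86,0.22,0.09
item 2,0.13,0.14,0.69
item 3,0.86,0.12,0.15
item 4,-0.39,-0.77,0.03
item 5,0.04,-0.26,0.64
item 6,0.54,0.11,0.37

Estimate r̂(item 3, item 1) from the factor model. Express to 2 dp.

0.78

r̂ = Σ λ_i·λ_j across factors = (0.86)(0.86) + (0.12)(0.22) + (0.15)(0.09)
  = +0.7396 +0.0264 +0.0135 = 0.7795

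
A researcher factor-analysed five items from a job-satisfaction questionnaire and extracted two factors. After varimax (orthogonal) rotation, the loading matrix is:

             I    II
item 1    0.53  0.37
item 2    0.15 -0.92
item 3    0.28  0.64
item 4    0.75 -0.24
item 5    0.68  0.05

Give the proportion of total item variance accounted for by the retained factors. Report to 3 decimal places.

SS loadings by factor: 1.4067, 1.4530; total = 2.8597.
Total variance with 5 standardized items is 5, so the solution explains 2.8597/5 = 0.5719.

0.572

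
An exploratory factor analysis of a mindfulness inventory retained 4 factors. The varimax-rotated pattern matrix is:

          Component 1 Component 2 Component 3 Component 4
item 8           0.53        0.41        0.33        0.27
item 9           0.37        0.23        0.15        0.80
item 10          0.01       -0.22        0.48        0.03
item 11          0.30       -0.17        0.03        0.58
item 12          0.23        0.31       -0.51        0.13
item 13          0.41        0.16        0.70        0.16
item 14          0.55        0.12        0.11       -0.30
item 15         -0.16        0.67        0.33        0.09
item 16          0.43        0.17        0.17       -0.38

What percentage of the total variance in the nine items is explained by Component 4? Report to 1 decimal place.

14.8%

SS loadings for Component 4 = 0.27² + 0.80² + 0.03² + 0.58² + 0.13² + 0.16² + (-0.30)² + 0.09² + (-0.38)² = 1.3352
With 9 standardized items, total variance = 9. Proportion = 1.3352/9 = 0.1484 → 14.84%.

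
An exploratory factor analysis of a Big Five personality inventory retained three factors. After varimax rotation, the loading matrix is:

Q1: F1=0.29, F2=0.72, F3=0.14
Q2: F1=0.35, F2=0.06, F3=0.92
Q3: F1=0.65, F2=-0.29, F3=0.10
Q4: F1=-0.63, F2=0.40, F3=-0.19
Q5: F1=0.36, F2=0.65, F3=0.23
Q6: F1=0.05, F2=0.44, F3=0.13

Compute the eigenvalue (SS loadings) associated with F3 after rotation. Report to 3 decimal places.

0.982

SS loadings for F3 = 0.14² + 0.92² + 0.10² + (-0.19)² + 0.23² + 0.13² = 0.0196 + 0.8464 + 0.0100 + 0.0361 + 0.0529 + 0.0169 = 0.9819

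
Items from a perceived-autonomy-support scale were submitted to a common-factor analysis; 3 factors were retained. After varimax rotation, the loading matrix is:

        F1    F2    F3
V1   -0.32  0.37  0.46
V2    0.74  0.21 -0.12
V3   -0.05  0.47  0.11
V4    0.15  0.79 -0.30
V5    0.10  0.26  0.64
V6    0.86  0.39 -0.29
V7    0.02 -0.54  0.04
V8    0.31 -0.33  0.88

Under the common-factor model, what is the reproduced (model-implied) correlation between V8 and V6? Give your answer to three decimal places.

r̂ = Σ λ_i·λ_j across factors = (0.31)(0.86) + (-0.33)(0.39) + (0.88)(-0.29)
  = +0.2666 -0.1287 -0.2552 = -0.1173

-0.117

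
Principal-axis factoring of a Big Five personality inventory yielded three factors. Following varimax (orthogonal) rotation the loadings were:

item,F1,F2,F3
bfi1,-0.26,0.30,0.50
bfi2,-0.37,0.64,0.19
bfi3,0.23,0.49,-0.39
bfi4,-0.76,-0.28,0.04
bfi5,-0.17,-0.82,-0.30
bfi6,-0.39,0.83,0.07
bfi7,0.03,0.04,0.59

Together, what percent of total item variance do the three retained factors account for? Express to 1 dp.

58.3%

Communalities: 0.4076, 0.5826, 0.4451, 0.6576, 0.7913, 0.8459, 0.3506; Σh² = 4.0807.
Total variance with 7 standardized items is 7, so the solution explains 4.0807/7 = 0.5830 = 58.30%.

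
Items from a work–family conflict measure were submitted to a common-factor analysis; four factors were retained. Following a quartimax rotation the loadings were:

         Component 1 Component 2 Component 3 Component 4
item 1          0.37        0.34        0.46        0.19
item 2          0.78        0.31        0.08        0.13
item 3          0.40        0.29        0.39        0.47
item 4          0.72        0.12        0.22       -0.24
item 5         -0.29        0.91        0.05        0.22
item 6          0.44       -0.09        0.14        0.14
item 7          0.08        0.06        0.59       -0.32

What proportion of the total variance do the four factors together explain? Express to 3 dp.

0.593

Communalities: 0.5002, 0.7278, 0.6171, 0.6388, 0.9631, 0.2409, 0.4605; Σh² = 4.1484.
Total variance with 7 standardized items is 7, so the solution explains 4.1484/7 = 0.5926.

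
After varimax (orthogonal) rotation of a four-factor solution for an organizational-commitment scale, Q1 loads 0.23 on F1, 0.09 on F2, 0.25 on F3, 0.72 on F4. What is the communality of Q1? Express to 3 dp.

h² = 0.23² + 0.09² + 0.25² + 0.72² = 0.0529 + 0.0081 + 0.0625 + 0.5184 = 0.6419

0.642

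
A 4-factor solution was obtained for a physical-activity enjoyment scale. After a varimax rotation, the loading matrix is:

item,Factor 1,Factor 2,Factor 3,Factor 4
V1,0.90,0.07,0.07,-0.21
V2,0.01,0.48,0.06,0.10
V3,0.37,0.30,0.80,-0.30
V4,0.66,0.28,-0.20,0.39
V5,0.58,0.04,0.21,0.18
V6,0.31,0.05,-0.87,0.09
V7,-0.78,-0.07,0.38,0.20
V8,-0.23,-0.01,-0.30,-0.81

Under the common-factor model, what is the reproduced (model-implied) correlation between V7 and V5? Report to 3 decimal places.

r̂ = Σ λ_i·λ_j across factors = (-0.78)(0.58) + (-0.07)(0.04) + (0.38)(0.21) + (0.20)(0.18)
  = -0.4524 -0.0028 +0.0798 +0.0360 = -0.3394

-0.339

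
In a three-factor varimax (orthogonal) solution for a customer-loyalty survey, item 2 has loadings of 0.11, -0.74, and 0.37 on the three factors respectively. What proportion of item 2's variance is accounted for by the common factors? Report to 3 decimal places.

0.697

h² = 0.11² + (-0.74)² + 0.37² = 0.0121 + 0.5476 + 0.1369 = 0.6966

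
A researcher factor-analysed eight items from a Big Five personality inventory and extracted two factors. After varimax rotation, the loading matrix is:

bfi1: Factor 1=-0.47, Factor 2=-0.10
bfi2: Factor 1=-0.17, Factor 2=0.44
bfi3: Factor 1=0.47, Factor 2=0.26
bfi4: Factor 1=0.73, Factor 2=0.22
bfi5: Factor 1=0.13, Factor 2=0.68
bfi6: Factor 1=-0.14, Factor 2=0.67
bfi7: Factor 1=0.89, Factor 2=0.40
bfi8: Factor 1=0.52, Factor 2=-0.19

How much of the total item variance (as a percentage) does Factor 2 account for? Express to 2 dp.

17.84%

SS loadings for Factor 2 = (-0.10)² + 0.44² + 0.26² + 0.22² + 0.68² + 0.67² + 0.40² + (-0.19)² = 1.4270
With 8 standardized items, total variance = 8. Proportion = 1.4270/8 = 0.1784 → 17.84%.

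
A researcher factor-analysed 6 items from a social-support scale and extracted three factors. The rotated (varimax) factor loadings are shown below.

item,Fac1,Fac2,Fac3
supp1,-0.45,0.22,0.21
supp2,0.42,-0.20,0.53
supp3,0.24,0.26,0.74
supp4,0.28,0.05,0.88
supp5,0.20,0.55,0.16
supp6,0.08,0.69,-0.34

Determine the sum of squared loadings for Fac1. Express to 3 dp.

SS loadings for Fac1 = (-0.45)² + 0.42² + 0.24² + 0.28² + 0.20² + 0.08² = 0.2025 + 0.1764 + 0.0576 + 0.0784 + 0.0400 + 0.0064 = 0.5613

0.561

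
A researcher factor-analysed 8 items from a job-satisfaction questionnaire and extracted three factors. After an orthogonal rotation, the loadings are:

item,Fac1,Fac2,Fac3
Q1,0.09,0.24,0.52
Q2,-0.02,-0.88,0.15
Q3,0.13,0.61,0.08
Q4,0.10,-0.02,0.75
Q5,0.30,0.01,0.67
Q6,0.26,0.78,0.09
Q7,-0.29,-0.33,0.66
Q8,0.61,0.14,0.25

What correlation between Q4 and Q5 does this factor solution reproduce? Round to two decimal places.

r̂ = Σ λ_i·λ_j across factors = (0.10)(0.30) + (-0.02)(0.01) + (0.75)(0.67)
  = +0.0300 -0.0002 +0.5025 = 0.5323

0.53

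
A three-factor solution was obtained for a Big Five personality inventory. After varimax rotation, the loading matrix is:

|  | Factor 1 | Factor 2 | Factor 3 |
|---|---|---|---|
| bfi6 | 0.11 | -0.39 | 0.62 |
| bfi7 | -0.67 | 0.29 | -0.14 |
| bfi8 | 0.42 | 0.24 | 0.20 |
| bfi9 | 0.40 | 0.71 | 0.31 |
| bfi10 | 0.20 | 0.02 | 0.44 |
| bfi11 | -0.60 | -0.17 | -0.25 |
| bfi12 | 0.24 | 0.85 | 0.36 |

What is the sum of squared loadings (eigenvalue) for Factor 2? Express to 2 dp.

SS loadings for Factor 2 = (-0.39)² + 0.29² + 0.24² + 0.71² + 0.02² + (-0.17)² + 0.85² = 0.1521 + 0.0841 + 0.0576 + 0.5041 + 0.0004 + 0.0289 + 0.7225 = 1.5497

1.55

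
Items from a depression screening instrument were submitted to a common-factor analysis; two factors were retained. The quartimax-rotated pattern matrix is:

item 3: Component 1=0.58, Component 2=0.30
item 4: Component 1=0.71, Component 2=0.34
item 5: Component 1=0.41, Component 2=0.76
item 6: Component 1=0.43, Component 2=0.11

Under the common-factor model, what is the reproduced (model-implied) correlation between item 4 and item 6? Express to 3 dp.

0.343

r̂ = Σ λ_i·λ_j across factors = (0.71)(0.43) + (0.34)(0.11)
  = +0.3053 +0.0374 = 0.3427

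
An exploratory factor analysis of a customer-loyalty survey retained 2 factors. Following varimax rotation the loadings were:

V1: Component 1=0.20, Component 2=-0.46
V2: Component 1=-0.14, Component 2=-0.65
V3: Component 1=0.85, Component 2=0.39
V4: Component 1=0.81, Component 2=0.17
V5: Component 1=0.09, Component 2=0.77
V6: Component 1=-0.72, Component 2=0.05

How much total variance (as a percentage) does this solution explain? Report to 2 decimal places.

56.25%

SS loadings by factor: 1.9647, 1.4105; total = 3.3752.
Total variance with 6 standardized items is 6, so the solution explains 3.3752/6 = 0.5625 = 56.25%.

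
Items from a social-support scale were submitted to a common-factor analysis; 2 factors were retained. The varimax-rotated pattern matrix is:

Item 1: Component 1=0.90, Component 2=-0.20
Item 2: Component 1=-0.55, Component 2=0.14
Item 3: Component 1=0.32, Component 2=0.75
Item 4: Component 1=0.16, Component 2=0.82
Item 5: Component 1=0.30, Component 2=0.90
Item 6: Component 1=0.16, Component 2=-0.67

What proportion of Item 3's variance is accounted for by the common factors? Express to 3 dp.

h² = 0.32² + 0.75² = 0.1024 + 0.5625 = 0.6649

0.665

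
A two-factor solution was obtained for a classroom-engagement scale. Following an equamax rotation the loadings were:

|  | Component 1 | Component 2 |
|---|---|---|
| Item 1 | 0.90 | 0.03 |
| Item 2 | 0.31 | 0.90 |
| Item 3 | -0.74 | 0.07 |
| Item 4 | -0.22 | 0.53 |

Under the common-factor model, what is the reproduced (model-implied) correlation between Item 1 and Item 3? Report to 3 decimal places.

r̂ = Σ λ_i·λ_j across factors = (0.90)(-0.74) + (0.03)(0.07)
  = -0.6660 +0.0021 = -0.6639

-0.664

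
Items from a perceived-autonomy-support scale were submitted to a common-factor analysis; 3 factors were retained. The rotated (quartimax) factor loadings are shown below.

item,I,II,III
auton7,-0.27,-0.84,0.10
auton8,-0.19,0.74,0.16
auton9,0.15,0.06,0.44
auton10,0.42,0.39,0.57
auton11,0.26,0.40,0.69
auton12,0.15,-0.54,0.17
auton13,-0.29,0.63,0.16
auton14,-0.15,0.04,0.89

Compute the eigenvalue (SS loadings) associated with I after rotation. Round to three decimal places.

0.505

SS loadings for I = (-0.27)² + (-0.19)² + 0.15² + 0.42² + 0.26² + 0.15² + (-0.29)² + (-0.15)² = 0.0729 + 0.0361 + 0.0225 + 0.1764 + 0.0676 + 0.0225 + 0.0841 + 0.0225 = 0.5046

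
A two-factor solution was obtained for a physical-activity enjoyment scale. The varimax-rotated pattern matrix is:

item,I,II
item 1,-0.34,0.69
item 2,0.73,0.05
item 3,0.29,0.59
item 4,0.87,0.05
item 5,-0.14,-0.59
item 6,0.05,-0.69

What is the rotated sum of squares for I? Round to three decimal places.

1.512

SS loadings for I = (-0.34)² + 0.73² + 0.29² + 0.87² + (-0.14)² + 0.05² = 0.1156 + 0.5329 + 0.0841 + 0.7569 + 0.0196 + 0.0025 = 1.5116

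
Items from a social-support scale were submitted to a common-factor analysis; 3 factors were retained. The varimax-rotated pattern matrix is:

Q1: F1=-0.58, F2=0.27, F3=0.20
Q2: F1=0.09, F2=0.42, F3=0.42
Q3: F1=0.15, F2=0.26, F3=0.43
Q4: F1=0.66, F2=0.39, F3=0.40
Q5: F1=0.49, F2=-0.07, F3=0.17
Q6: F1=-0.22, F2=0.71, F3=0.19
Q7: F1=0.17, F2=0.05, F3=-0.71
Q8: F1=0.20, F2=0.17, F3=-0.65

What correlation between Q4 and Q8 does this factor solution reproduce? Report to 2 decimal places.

r̂ = Σ λ_i·λ_j across factors = (0.66)(0.20) + (0.39)(0.17) + (0.40)(-0.65)
  = +0.1320 +0.0663 -0.2600 = -0.0617

-0.06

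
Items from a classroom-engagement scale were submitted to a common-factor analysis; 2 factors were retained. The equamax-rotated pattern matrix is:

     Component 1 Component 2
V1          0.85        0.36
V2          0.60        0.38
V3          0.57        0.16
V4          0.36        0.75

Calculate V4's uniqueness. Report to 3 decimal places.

0.308

h² = 0.36² + 0.75² = 0.1296 + 0.5625 = 0.6921
Uniqueness u² = 1 − h² = 1 − 0.6921 = 0.3079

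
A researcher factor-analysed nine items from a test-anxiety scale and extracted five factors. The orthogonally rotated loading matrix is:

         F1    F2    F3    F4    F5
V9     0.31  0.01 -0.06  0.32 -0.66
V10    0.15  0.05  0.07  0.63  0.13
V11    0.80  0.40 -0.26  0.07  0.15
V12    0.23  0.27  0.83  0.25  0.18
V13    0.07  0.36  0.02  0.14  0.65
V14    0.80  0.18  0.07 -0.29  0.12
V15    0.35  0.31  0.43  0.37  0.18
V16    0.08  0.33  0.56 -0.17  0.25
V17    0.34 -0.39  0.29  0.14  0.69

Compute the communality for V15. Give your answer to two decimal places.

0.57

h² = 0.35² + 0.31² + 0.43² + 0.37² + 0.18² = 0.1225 + 0.0961 + 0.1849 + 0.1369 + 0.0324 = 0.5728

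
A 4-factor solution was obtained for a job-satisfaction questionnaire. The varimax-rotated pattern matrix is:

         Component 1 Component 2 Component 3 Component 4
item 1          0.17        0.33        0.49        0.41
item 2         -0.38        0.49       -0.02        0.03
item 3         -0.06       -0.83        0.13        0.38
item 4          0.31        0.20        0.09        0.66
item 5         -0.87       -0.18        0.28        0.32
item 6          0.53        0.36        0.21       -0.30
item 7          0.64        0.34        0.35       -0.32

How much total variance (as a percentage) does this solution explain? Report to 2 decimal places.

66.15%

Communalities: 0.5460, 0.3858, 0.8538, 0.5798, 0.9701, 0.5446, 0.7501; Σh² = 4.6302.
Total variance with 7 standardized items is 7, so the solution explains 4.6302/7 = 0.6615 = 66.15%.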